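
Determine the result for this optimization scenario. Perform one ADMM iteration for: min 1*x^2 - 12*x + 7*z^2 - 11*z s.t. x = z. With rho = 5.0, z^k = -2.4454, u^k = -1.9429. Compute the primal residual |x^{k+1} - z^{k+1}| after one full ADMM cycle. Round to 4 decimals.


ADMM iteration with rho = 5.0, z^k = -2.4454, u^k = -1.9429
Step 1: x-update.
Minimize 1*x^2 - 12*x + (5.0/2)*(x + 2.4454 - 1.9429)^2
FOC: (2*1 + 5.0)*x = 12 + 5.0*(-2.4454 + 1.9429)
x^{k+1} = 1.3554
Step 2: z-update.
Minimize 7*z^2 - 11*z + (5.0/2)*(1.3554 - z - 1.9429)^2
FOC: (2*7 + 5.0)*z = 11 + 5.0*(1.3554 - 1.9429)
z^{k+1} = 0.4243
Step 3: u-update.
u^{k+1} = -1.9429 + 1.3554 - 0.4243 = -1.0119
Step 4: Primal residual = |1.3554 - 0.4243| = 0.931


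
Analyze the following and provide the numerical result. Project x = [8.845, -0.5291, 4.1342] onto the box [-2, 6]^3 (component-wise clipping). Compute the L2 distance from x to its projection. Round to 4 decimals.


Project each component onto [-2, 6].
clip(8.845) = 6.0, clip(-0.5291) = -0.5291, clip(4.1342) = 4.1342
Projection = [6.0, -0.5291, 4.1342]
Squared diffs: [8.094, 0.0, 0.0]
Distance = sqrt(8.094) = 2.845


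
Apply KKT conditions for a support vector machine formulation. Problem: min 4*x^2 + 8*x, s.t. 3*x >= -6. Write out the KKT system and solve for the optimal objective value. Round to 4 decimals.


Step 1: Try lambda = 0 (constraint inactive).
Stationarity: 2*4*x + 8 = 0
x* = -8/(2*4) = -1.0
Check constraint: 3*-1.0 = -3.0 >= -6 -- satisfied.
Step 2: Compute optimal value.
f(x*) = 4*(-1.0)^2 + 8*(-1.0) = -4.0


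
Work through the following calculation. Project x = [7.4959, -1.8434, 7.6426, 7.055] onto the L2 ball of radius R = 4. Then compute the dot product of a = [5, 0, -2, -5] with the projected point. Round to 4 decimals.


Step 1: Compute ||x|| (intermediates to 6 decimals).
||x|| = sqrt(7.4959^2 + (-1.8434)^2 + 7.6426^2 + 7.055^2) = 12.952567
Step 2: Project.
Since ||x|| > R, scale = R/||x|| = 4/12.952567 = 0.308819, proj(x) = scale * x
proj(x) = [2.314876, -0.569277, 2.36018, 2.178718]
Step 3: Dot product.
a^T * proj(x) = 5*2.314876 + 0*(-0.569277) - 2*2.36018 - 5*2.178718 = -4.0396


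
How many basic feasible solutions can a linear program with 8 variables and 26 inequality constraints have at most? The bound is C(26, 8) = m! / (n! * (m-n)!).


Each vertex corresponds to some choice of n active constraints out of m, so the number of vertices is at most C(m, n) = m! / (n!(m-n)!).
m = 26, n = 8
Numerator: 26 * 25 * 24 * 23 * 22 * 21 * 20 * 19
Denominator: 8! = 40320
C(26, 8) = 1562275


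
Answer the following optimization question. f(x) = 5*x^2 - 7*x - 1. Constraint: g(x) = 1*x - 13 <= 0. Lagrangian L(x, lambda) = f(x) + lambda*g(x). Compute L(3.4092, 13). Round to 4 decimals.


Step 1: Evaluate f(x).
f(3.4092) = 5*3.4092^2 - 7*3.4092 - 1 = 33.2488
Step 2: Evaluate g(x).
g(3.4092) = 1*3.4092 - 13 = -9.5908
Step 3: Compute Lagrangian.
L = 33.2488 + 13*-9.5908 = -91.4316


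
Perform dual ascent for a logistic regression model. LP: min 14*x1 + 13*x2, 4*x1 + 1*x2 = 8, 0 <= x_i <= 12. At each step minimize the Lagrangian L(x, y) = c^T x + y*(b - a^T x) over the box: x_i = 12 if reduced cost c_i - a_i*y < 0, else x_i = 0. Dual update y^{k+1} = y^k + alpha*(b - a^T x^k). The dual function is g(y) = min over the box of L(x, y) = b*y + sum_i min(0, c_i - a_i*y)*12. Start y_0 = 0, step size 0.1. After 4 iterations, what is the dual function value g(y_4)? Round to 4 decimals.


Dual ascent for LP: min 14*x1 + 13*x2, 4*x1 + 1*x2 = 8, 0 <= x_i <= 12
Step 1: y^k = 0.0, reduced costs: (14.0, 13.0)
  x^k = (0.0, 0.0), subgradient = b - a^T x = 8.0
  y^{k+1} = 0.0 + 0.1*8.0 = 0.8
Step 2: y^k = 0.8, reduced costs: (10.8, 12.2)
  x^k = (0.0, 0.0), subgradient = b - a^T x = 8.0
  y^{k+1} = 0.8 + 0.1*8.0 = 1.6
Step 3: y^k = 1.6, reduced costs: (7.6, 11.4)
  x^k = (0.0, 0.0), subgradient = b - a^T x = 8.0
  y^{k+1} = 1.6 + 0.1*8.0 = 2.4
Step 4: y^k = 2.4, reduced costs: (4.4, 10.6)
  x^k = (0.0, 0.0), subgradient = b - a^T x = 8.0
  y^{k+1} = 2.4 + 0.1*8.0 = 3.2
Dual objective at y_4 = 3.2: reduced costs (1.2, 9.8), box minimizer x = (0.0, 0.0)
g(y_4) = b*y + (c1 - a1*y)*x1 + (c2 - a2*y)*x2 = 8*3.2 + 1.2*0.0 + 9.8*0.0 = 25.6 + 0.0 + 0.0 = 25.6


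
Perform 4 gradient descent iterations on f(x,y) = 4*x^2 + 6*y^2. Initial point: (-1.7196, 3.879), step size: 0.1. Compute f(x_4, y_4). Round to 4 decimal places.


Gradient descent on f(x,y) = 4*x^2 + 6*y^2.
Starting point: (-1.7196, 3.879), alpha = 0.1
Step 1: grad_x = 2*4*-1.7196 = -13.7568, grad_y = 2*6*3.879 = 46.548
  x_1 = -1.7196 - 0.1*-13.7568 = -0.3439
  y_1 = 3.879 - 0.1*46.548 = -0.7758
Step 2: grad_x = 2*4*-0.3439 = -2.7514, grad_y = 2*6*-0.7758 = -9.3096
  x_2 = -0.3439 - 0.1*-2.7514 = -0.0688
  y_2 = -0.7758 - 0.1*-9.3096 = 0.1552
Step 3: grad_x = 2*4*-0.0688 = -0.5503, grad_y = 2*6*0.1552 = 1.8619
  x_3 = -0.0688 - 0.1*-0.5503 = -0.0138
  y_3 = 0.1552 - 0.1*1.8619 = -0.031
Step 4: grad_x = 2*4*-0.0138 = -0.1101, grad_y = 2*6*-0.031 = -0.3724
  x_4 = -0.0138 - 0.1*-0.1101 = -0.0028
  y_4 = -0.031 - 0.1*-0.3724 = 0.0062
f(-0.0028, 0.0062) = 4*(-0.0028)^2 + 6*0.0062^2 = 0.0003


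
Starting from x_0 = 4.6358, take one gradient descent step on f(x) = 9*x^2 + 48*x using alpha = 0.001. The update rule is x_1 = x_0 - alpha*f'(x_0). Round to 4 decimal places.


We compute the gradient at x_0 and apply the update.
f'(x) = 18*x + 48
f'(4.6358) = 18*4.6358 + 48 = 131.4444
x_1 = 4.6358 - 0.001*131.4444 = 4.5044


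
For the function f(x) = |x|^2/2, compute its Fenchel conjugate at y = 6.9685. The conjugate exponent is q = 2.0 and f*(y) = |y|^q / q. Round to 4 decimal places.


The conjugate exponent q satisfies 1/p + 1/q = 1.
p = 2, so q = 2/(2 - 1) = 2.0
|y|^q = 6.9685^2.0 = 48.56
f*(6.9685) = 48.56 / 2.0 = 24.28


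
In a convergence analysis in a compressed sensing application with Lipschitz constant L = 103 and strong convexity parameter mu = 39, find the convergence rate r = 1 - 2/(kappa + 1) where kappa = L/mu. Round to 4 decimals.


Step 1: Compute the condition number.
kappa = L/mu = 103/39 = 2.641
Step 2: Compute the convergence rate.
r = 1 - 2/(kappa + 1) = 1 - 2*mu/(L + mu) = (L - mu)/(L + mu) = 64/142 = 0.4507


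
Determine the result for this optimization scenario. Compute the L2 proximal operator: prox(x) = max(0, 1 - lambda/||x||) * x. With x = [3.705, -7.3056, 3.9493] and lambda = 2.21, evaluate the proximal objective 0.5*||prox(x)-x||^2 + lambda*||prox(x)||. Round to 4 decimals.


Step 1: Compute ||x||.
||x|| = 9.0937
Step 2: Compute scaling factor.
scale = max(0, 1 - 2.21/9.0937) = 0.757
Step 3: prox(x) = [2.8046, -5.5302, 2.9895]
||prox(x)|| = 6.8837
Step 4: Proximal objective.
0.5*||prox-x||^2 = 2.4421
lambda*||prox|| = 15.213
Total = 17.6551


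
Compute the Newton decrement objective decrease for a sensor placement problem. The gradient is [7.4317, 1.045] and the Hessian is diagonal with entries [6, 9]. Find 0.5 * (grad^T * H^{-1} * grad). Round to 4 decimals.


Step 1: H is diagonal, so H^(-1) * g = [1.2386, 0.1161].
Step 2: g^T H^(-1) g = sum_i g_i^2 / H_ii
  = (7.4317)^2/6 + (1.045)^2/9
  = 9.205 + 0.1213 = 9.3264
Step 3: Objective decrease = 0.5 * g^T H^(-1) g = 4.6632


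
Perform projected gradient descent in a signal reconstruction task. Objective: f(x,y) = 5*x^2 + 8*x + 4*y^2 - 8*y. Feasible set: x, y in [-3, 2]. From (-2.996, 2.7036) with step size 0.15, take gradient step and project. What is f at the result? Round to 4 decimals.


Step 1: Compute gradient at (-2.996, 2.7036).
grad_x = 2*5*-2.996 + 8 = -21.96
grad_y = 2*4*2.7036 - 8 = 13.6288
Step 2: Gradient step.
x_raw = -2.996 - 0.15*-21.96 = 0.298
y_raw = 2.7036 - 0.15*13.6288 = 0.6593
Step 3: Project onto [-3, 2].
x_proj = clip(0.298) = 0.298
y_proj = clip(0.6593) = 0.6593
Step 4: Evaluate f.
f(0.298, 0.6593) = -0.7076


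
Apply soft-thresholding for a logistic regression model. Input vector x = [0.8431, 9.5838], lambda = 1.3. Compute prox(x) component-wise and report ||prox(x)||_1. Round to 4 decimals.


Soft-thresholding with lambda = 1.3:
prox(0.8431) = sign(0.8431)*max(|0.8431| - 1.3, 0) = 0.0
prox(9.5838) = sign(9.5838)*max(|9.5838| - 1.3, 0) = 8.2838
prox(x) = [0.0, 8.2838]
||prox(x)||_1 = 0.0 + 8.2838 = 8.2838


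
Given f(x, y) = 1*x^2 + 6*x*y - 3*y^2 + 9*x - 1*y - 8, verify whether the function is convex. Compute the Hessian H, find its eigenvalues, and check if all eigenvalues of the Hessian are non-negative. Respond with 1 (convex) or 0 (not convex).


The Hessian of f(x,y) = 1*x^2 + 6*x*y - 3*y^2 + 9*x - 1*y - 8 is:
H = [[2, 6], [6, -6]]
Trace = 2 - 6 = -4
Determinant = 2*-6 - (6)^2 = -48
Discriminant = (-4)^2 - 4*-48 = 208.0
Eigenvalues: lambda_1 = -9.2111, lambda_2 = 5.2111
The function is not convex.

0


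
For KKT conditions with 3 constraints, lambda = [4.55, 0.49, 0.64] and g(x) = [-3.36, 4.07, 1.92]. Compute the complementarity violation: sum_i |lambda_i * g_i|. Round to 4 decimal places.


KKT complementary slackness check:
lambda_1 * g_1 = 4.55 * -3.36 = -15.288
lambda_2 * g_2 = 0.49 * 4.07 = 1.9943
lambda_3 * g_3 = 0.64 * 1.92 = 1.2288
Total violation = 15.288 + 1.9943 + 1.2288 = 18.5111


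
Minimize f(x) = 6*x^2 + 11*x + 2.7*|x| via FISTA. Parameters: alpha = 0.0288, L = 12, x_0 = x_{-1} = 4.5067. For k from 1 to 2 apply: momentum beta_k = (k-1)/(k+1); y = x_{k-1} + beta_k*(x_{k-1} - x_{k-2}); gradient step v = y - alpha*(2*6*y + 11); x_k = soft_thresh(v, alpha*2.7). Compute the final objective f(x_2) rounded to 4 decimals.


FISTA on f(x) = 6*x^2 + 11*x + 2.7*|x|
L = 12, alpha = 0.0288
Iteration 1: beta = 0.0, y = 4.5067 + 0.0*(4.5067 - 4.5067) = 4.5067
  grad(y) = 65.0804, v = y - alpha*grad = 2.6324
  prox(v) = soft_thresh(2.6324, 0.0778) = 2.5546
Iteration 2: beta = 0.3333, y = 2.5546 + 0.3333*(2.5546 - 4.5067) = 1.9039
  grad(y) = 33.8472, v = y - alpha*grad = 0.9291
  prox(v) = soft_thresh(0.9291, 0.0778) = 0.8514
f(x_2) = 6*0.8514^2 + 11*0.8514 + 2.7*|0.8514| = 16.0128


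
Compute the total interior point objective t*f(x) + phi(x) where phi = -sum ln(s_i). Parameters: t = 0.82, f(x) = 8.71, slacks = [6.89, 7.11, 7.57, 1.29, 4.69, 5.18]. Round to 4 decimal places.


Step 1: Compute log-barrier.
ln values: [1.9301, 1.9615, 2.0242, 0.2546, 1.5454, 1.6448]
phi = -(1.9301 + 1.9615 + 2.0242 + 0.2546 + 1.5454 + 1.6448) = -9.3606
Step 2: Compute augmented objective.
t*f(x) = 0.82*8.71 = 7.1422
Total = 7.1422 - 9.3606 = -2.2184


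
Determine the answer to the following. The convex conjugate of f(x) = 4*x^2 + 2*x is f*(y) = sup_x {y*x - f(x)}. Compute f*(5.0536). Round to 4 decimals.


f*(y) = sup_x {y*x - a*x^2 - b*x} = sup_x {(y-b)*x - a*x^2}
FOC: (y - b) - 2a*x = 0 => x* = (y - b)/(2a)
x* = (5.0536 - 2)/(2*4) = 0.3817
f*(5.0536) = (y-b)^2/(4a) = (5.0536 - 2)^2/(4*4)
= 9.3245/16 = 0.5828


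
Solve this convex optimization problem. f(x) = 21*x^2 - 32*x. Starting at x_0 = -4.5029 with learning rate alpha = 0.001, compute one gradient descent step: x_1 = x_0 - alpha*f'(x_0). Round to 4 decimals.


We compute the gradient at x_0 and apply the update.
f'(x) = 42*x - 32
f'(-4.5029) = 42*-4.5029 - 32 = -221.1218
x_1 = -4.5029 - 0.001*-221.1218 = -4.2818


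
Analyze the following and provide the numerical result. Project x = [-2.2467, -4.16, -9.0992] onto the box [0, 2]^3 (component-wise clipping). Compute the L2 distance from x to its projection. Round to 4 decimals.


Project each component onto [0, 2].
clip(-2.2467) = 0.0, clip(-4.16) = 0.0, clip(-9.0992) = 0.0
Projection = [0.0, 0.0, 0.0]
Squared diffs: [5.0477, 17.3056, 82.7954]
Distance = sqrt(105.1487) = 10.2542


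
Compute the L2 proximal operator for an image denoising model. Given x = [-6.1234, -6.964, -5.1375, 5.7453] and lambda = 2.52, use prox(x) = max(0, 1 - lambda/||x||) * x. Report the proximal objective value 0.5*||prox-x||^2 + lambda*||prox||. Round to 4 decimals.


Step 1: Compute ||x||.
||x|| = 12.058
Step 2: Compute scaling factor.
scale = max(0, 1 - 2.52/12.058) = 0.791
Step 3: prox(x) = [-4.8437, -5.5086, -4.0638, 4.5446]
||prox(x)|| = 9.538
Step 4: Proximal objective.
0.5*||prox-x||^2 = 3.1752
lambda*||prox|| = 24.0358
Total = 27.211


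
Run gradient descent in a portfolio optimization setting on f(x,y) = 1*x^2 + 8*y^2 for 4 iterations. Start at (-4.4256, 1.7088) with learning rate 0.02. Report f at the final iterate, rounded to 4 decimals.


Gradient descent on f(x,y) = 1*x^2 + 8*y^2.
Starting point: (-4.4256, 1.7088), alpha = 0.02
Step 1: grad_x = 2*1*-4.4256 = -8.8512, grad_y = 2*8*1.7088 = 27.3408
  x_1 = -4.4256 - 0.02*-8.8512 = -4.2486
  y_1 = 1.7088 - 0.02*27.3408 = 1.162
Step 2: grad_x = 2*1*-4.2486 = -8.4972, grad_y = 2*8*1.162 = 18.5917
  x_2 = -4.2486 - 0.02*-8.4972 = -4.0786
  y_2 = 1.162 - 0.02*18.5917 = 0.7901
Step 3: grad_x = 2*1*-4.0786 = -8.1573, grad_y = 2*8*0.7901 = 12.6424
  x_3 = -4.0786 - 0.02*-8.1573 = -3.9155
  y_3 = 0.7901 - 0.02*12.6424 = 0.5373
Step 4: grad_x = 2*1*-3.9155 = -7.831, grad_y = 2*8*0.5373 = 8.5968
  x_4 = -3.9155 - 0.02*-7.831 = -3.7589
  y_4 = 0.5373 - 0.02*8.5968 = 0.3654
f(-3.7589, 0.3654) = 1*(-3.7589)^2 + 8*0.3654^2 = 15.197


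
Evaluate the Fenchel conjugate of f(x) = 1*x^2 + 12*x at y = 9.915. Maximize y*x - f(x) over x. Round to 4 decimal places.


f*(y) = sup_x {y*x - a*x^2 - b*x} = sup_x {(y-b)*x - a*x^2}
FOC: (y - b) - 2a*x = 0 => x* = (y - b)/(2a)
x* = (9.915 - 12)/(2*1) = -1.0425
f*(9.915) = (y-b)^2/(4a) = (9.915 - 12)^2/(4*1)
= 4.3472/4 = 1.0868


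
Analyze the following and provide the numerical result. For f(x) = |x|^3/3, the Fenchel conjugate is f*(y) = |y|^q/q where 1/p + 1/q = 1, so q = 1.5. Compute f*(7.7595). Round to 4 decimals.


The conjugate exponent q satisfies 1/p + 1/q = 1.
p = 3, so q = 3/(3 - 1) = 1.5
|y|^q = 7.7595^1.5 = 21.6148
f*(7.7595) = 21.6148 / 1.5 = 14.4098


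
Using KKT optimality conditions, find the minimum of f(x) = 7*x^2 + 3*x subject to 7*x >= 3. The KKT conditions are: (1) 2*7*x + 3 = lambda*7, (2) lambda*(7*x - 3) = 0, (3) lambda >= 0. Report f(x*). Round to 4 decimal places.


Step 1: Try lambda = 0 (constraint inactive).
x_unc = -3/(2*7) = -0.2143
Check: 7*-0.2143 = -1.5001 < 3 -- violated!
Step 2: Constraint must be active: 7*x = 3
x* = 3/7 = 0.4286 (rounded; the exact value 3/7 is used below)
lambda = (2*7*(3/7) + 3)/7 = 1.2857
Step 3: Compute optimal value.
f(x*) = 7*(3/7)^2 + 3*(3/7) = 2.5714


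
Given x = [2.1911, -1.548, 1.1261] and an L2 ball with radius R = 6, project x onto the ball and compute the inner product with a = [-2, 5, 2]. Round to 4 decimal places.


Step 1: Compute ||x|| (intermediates to 6 decimals).
||x|| = sqrt(2.1911^2 + (-1.548)^2 + 1.1261^2) = 2.909523
Step 2: Project.
Since ||x|| <= R, proj = x (no scaling needed).
proj(x) = [2.1911, -1.548, 1.1261]
Step 3: Dot product.
a^T * proj(x) = -2*2.1911 + 5*(-1.548) + 2*1.1261 = -9.87


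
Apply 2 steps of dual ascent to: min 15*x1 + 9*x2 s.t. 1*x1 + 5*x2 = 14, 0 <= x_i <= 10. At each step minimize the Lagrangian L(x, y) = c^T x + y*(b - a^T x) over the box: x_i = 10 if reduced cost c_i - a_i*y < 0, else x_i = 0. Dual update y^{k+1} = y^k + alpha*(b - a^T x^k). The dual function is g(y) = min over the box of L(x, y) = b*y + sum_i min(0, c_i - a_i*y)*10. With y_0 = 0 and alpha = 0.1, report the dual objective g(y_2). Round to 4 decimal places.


Dual ascent for LP: min 15*x1 + 9*x2, 1*x1 + 5*x2 = 14, 0 <= x_i <= 10
Step 1: y^k = 0.0, reduced costs: (15.0, 9.0)
  x^k = (0.0, 0.0), subgradient = b - a^T x = 14.0
  y^{k+1} = 0.0 + 0.1*14.0 = 1.4
Step 2: y^k = 1.4, reduced costs: (13.6, 2.0)
  x^k = (0.0, 0.0), subgradient = b - a^T x = 14.0
  y^{k+1} = 1.4 + 0.1*14.0 = 2.8
Dual objective at y_2 = 2.8: reduced costs (12.2, -5.0), box minimizer x = (0.0, 10.0)
g(y_2) = b*y + (c1 - a1*y)*x1 + (c2 - a2*y)*x2 = 14*2.8 + 12.2*0.0 + (-5.0)*10.0 = 39.2 + 0.0 - 50.0 = -10.8


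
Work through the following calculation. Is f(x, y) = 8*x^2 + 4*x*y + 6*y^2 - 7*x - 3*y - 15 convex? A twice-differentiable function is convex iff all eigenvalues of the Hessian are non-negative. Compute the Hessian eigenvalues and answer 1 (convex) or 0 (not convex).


The Hessian of f(x,y) = 8*x^2 + 4*x*y + 6*y^2 - 7*x - 3*y - 15 is:
H = [[16, 4], [4, 12]]
Trace = 16 + 12 = 28
Determinant = 16*12 - (4)^2 = 176
Discriminant = (28)^2 - 4*176 = 80.0
Eigenvalues: lambda_1 = 9.5279, lambda_2 = 18.4721
The function is convex.

1


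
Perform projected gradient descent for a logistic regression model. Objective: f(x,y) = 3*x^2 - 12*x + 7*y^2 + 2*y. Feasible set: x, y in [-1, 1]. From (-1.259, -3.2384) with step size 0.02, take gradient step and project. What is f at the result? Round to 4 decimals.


Step 1: Compute gradient at (-1.259, -3.2384).
grad_x = 2*3*-1.259 - 12 = -19.554
grad_y = 2*7*-3.2384 + 2 = -43.3376
Step 2: Gradient step.
x_raw = -1.259 - 0.02*-19.554 = -0.8679
y_raw = -3.2384 - 0.02*-43.3376 = -2.3716
Step 3: Project onto [-1, 1].
x_proj = clip(-0.8679) = -0.8679
y_proj = clip(-2.3716) = -1.0
Step 4: Evaluate f.
f(-0.8679, -1.0) = 17.6749


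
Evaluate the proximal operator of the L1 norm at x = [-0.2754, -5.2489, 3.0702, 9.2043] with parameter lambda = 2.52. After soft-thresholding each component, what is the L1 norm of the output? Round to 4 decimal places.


Soft-thresholding with lambda = 2.52:
prox(-0.2754) = sign(-0.2754)*max(|-0.2754| - 2.52, 0) = 0.0
prox(-5.2489) = sign(-5.2489)*max(|-5.2489| - 2.52, 0) = -2.7289
prox(3.0702) = sign(3.0702)*max(|3.0702| - 2.52, 0) = 0.5502
prox(9.2043) = sign(9.2043)*max(|9.2043| - 2.52, 0) = 6.6843
prox(x) = [0.0, -2.7289, 0.5502, 6.6843]
||prox(x)||_1 = 0.0 + 2.7289 + 0.5502 + 6.6843 = 9.9634


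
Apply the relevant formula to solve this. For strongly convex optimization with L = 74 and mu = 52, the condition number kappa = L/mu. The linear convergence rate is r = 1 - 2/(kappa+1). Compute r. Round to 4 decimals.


Step 1: Compute the condition number.
kappa = L/mu = 74/52 = 1.4231
Step 2: Compute the convergence rate.
r = 1 - 2/(kappa + 1) = 1 - 2*mu/(L + mu) = (L - mu)/(L + mu) = 22/126 = 0.1746


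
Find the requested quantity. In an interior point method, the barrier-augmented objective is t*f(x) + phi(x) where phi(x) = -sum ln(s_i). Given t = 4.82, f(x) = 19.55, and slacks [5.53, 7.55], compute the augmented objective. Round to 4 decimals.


Step 1: Compute log-barrier.
ln values: [1.7102, 2.0215]
phi = -(1.7102 + 2.0215) = -3.7317
Step 2: Compute augmented objective.
t*f(x) = 4.82*19.55 = 94.231
Total = 94.231 - 3.7317 = 90.4993


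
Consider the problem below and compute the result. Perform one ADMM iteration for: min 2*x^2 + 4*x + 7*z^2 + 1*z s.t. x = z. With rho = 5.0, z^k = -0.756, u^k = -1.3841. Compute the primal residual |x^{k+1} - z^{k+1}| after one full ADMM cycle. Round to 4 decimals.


ADMM iteration with rho = 5.0, z^k = -0.756, u^k = -1.3841
Step 1: x-update.
Minimize 2*x^2 + 4*x + (5.0/2)*(x + 0.756 - 1.3841)^2
FOC: (2*2 + 5.0)*x = -4 + 5.0*(-0.756 + 1.3841)
x^{k+1} = -0.0955
Step 2: z-update.
Minimize 7*z^2 + 1*z + (5.0/2)*(-0.0955 - z - 1.3841)^2
FOC: (2*7 + 5.0)*z = -1 + 5.0*(-0.0955 - 1.3841)
z^{k+1} = -0.442
Step 3: u-update.
u^{k+1} = -1.3841 - 0.0955 + 0.442 = -1.0376
Step 4: Primal residual = |-0.0955 + 0.442| = 0.3465


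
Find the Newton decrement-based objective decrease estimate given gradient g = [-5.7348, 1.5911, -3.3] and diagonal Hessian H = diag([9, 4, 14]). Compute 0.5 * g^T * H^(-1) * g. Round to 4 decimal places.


Step 1: H is diagonal, so H^(-1) * g = [-0.6372, 0.3978, -0.2357].
Step 2: g^T H^(-1) g = sum_i g_i^2 / H_ii
  = (-5.7348)^2/9 + (1.5911)^2/4 + (-3.3)^2/14
  = 3.6542 + 0.6329 + 0.7779 = 5.065
Step 3: Objective decrease = 0.5 * g^T H^(-1) g = 2.5325


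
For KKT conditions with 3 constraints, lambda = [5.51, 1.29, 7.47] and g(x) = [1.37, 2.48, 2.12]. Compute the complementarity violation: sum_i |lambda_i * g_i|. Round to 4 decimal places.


KKT complementary slackness check:
lambda_1 * g_1 = 5.51 * 1.37 = 7.5487
lambda_2 * g_2 = 1.29 * 2.48 = 3.1992
lambda_3 * g_3 = 7.47 * 2.12 = 15.8364
Total violation = 7.5487 + 3.1992 + 15.8364 = 26.5843


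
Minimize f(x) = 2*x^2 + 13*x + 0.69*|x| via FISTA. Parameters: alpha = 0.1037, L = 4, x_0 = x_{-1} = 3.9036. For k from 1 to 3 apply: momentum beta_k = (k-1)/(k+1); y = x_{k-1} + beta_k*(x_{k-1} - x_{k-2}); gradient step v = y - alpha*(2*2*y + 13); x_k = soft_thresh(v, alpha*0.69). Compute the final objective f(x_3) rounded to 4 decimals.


FISTA on f(x) = 2*x^2 + 13*x + 0.69*|x|
L = 4, alpha = 0.1037
Iteration 1: beta = 0.0, y = 3.9036 + 0.0*(3.9036 - 3.9036) = 3.9036
  grad(y) = 28.6144, v = y - alpha*grad = 0.9363
  prox(v) = soft_thresh(0.9363, 0.0716) = 0.8647
Iteration 2: beta = 0.3333, y = 0.8647 + 0.3333*(0.8647 - 3.9036) = -0.1482
  grad(y) = 12.4071, v = y - alpha*grad = -1.4348
  prox(v) = soft_thresh(-1.4348, 0.0716) = -1.3633
Iteration 3: beta = 0.5, y = -1.3633 + 0.5*(-1.3633 - 0.8647) = -2.4773
  grad(y) = 3.0908, v = y - alpha*grad = -2.7978
  prox(v) = soft_thresh(-2.7978, 0.0716) = -2.7263
f(x_3) = 2*(-2.7263)^2 + 13*(-2.7263) + 0.69*|-2.7263| = -18.6953


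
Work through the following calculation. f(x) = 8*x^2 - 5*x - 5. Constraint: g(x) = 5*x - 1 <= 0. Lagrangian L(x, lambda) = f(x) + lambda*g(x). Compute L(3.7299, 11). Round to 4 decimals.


Step 1: Evaluate f(x).
f(3.7299) = 8*3.7299^2 - 5*3.7299 - 5 = 87.6477
Step 2: Evaluate g(x).
g(3.7299) = 5*3.7299 - 1 = 17.6495
Step 3: Compute Lagrangian.
L = 87.6477 + 11*17.6495 = 281.7922


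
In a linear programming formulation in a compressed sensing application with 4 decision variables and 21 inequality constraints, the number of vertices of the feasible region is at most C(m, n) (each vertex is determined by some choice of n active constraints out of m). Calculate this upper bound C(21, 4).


Each vertex corresponds to some choice of n active constraints out of m, so the number of vertices is at most C(m, n) = m! / (n!(m-n)!).
m = 21, n = 4
Numerator: 21 * 20 * 19 * 18
Denominator: 4! = 24
C(21, 4) = 5985


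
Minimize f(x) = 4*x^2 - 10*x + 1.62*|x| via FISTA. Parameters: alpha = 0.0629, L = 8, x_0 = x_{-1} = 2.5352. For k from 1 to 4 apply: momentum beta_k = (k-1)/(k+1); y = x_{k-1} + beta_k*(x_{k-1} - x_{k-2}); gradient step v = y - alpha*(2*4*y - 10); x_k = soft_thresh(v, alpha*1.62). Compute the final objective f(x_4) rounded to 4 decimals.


FISTA on f(x) = 4*x^2 - 10*x + 1.62*|x|
L = 8, alpha = 0.0629
Iteration 1: beta = 0.0, y = 2.5352 + 0.0*(2.5352 - 2.5352) = 2.5352
  grad(y) = 10.2816, v = y - alpha*grad = 1.8885
  prox(v) = soft_thresh(1.8885, 0.1019) = 1.7866
Iteration 2: beta = 0.3333, y = 1.7866 + 0.3333*(1.7866 - 2.5352) = 1.5371
  grad(y) = 2.2964, v = y - alpha*grad = 1.3926
  prox(v) = soft_thresh(1.3926, 0.1019) = 1.2907
Iteration 3: beta = 0.5, y = 1.2907 + 0.5*(1.2907 - 1.7866) = 1.0428
  grad(y) = -1.6578, v = y - alpha*grad = 1.147
  prox(v) = soft_thresh(1.147, 0.1019) = 1.0452
Iteration 4: beta = 0.6, y = 1.0452 + 0.6*(1.0452 - 1.2907) = 0.8978
  grad(y) = -2.8175, v = y - alpha*grad = 1.075
  prox(v) = soft_thresh(1.075, 0.1019) = 0.9731
f(x_4) = 4*0.9731^2 - 10*0.9731 + 1.62*|0.9731| = -4.3669


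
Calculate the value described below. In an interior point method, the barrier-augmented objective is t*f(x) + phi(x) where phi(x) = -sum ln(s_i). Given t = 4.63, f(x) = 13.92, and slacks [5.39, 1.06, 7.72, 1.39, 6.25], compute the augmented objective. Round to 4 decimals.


Step 1: Compute log-barrier.
ln values: [1.6845, 0.0583, 2.0438, 0.3293, 1.8326]
phi = -(1.6845 + 0.0583 + 2.0438 + 0.3293 + 1.8326) = -5.9485
Step 2: Compute augmented objective.
t*f(x) = 4.63*13.92 = 64.4496
Total = 64.4496 - 5.9485 = 58.5011


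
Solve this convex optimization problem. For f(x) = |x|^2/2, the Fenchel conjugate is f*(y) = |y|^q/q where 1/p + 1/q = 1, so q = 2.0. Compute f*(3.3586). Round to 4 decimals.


The conjugate exponent q satisfies 1/p + 1/q = 1.
p = 2, so q = 2/(2 - 1) = 2.0
|y|^q = 3.3586^2.0 = 11.2802
f*(3.3586) = 11.2802 / 2.0 = 5.6401


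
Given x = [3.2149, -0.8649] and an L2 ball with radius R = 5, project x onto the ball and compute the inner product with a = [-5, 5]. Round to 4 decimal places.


Step 1: Compute ||x|| (intermediates to 6 decimals).
||x|| = sqrt(3.2149^2 + (-0.8649)^2) = 3.329209
Step 2: Project.
Since ||x|| <= R, proj = x (no scaling needed).
proj(x) = [3.2149, -0.8649]
Step 3: Dot product.
a^T * proj(x) = -5*3.2149 + 5*(-0.8649) = -20.399


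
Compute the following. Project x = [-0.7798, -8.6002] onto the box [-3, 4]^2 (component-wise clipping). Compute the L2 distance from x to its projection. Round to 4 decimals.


Project each component onto [-3, 4].
clip(-0.7798) = -0.7798, clip(-8.6002) = -3.0
Projection = [-0.7798, -3.0]
Squared diffs: [0.0, 31.3622]
Distance = sqrt(31.3622) = 5.6002


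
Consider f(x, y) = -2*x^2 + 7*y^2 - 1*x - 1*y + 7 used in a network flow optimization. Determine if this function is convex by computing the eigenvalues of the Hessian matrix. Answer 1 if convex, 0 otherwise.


The Hessian of f(x,y) = -2*x^2 + 7*y^2 - 1*x - 1*y + 7 is:
H = [[-4, 0], [0, 14]]
Trace = -4 + 14 = 10
Determinant = -4*14 - (0)^2 = -56
Discriminant = (10)^2 - 4*-56 = 324.0
Eigenvalues: lambda_1 = -4.0, lambda_2 = 14.0
The function is not convex.

0


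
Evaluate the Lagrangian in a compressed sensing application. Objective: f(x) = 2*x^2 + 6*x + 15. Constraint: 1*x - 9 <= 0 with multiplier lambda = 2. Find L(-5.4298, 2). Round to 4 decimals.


Step 1: Evaluate f(x).
f(-5.4298) = 2*(-5.4298)^2 + 6*(-5.4298) + 15 = 41.3867
Step 2: Evaluate g(x).
g(-5.4298) = 1*-5.4298 - 9 = -14.4298
Step 3: Compute Lagrangian.
L = 41.3867 + 2*-14.4298 = 12.5271


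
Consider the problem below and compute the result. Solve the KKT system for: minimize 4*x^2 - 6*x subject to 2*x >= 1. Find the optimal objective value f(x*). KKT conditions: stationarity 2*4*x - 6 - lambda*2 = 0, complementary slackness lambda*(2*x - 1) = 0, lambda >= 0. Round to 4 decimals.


Step 1: Try lambda = 0 (constraint inactive).
Stationarity: 2*4*x - 6 = 0
x* = 6/(2*4) = 0.75
Check constraint: 2*0.75 = 1.5 >= 1 -- satisfied.
Step 2: Compute optimal value.
f(x*) = 4*0.75^2 - 6*0.75 = -2.25


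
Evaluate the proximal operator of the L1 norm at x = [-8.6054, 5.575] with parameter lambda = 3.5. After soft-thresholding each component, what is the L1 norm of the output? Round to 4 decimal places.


Soft-thresholding with lambda = 3.5:
prox(-8.6054) = sign(-8.6054)*max(|-8.6054| - 3.5, 0) = -5.1054
prox(5.575) = sign(5.575)*max(|5.575| - 3.5, 0) = 2.075
prox(x) = [-5.1054, 2.075]
||prox(x)||_1 = 5.1054 + 2.075 = 7.1804


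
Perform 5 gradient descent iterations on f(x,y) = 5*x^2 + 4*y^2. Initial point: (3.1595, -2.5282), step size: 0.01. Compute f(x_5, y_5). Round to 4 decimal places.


Gradient descent on f(x,y) = 5*x^2 + 4*y^2.
Starting point: (3.1595, -2.5282), alpha = 0.01
Step 1: grad_x = 2*5*3.1595 = 31.595, grad_y = 2*4*-2.5282 = -20.2256
  x_1 = 3.1595 - 0.01*31.595 = 2.8436
  y_1 = -2.5282 - 0.01*-20.2256 = -2.3259
Step 2: grad_x = 2*5*2.8436 = 28.4355, grad_y = 2*4*-2.3259 = -18.6076
  x_2 = 2.8436 - 0.01*28.4355 = 2.5592
  y_2 = -2.3259 - 0.01*-18.6076 = -2.1399
Step 3: grad_x = 2*5*2.5592 = 25.592, grad_y = 2*4*-2.1399 = -17.1189
  x_3 = 2.5592 - 0.01*25.592 = 2.3033
  y_3 = -2.1399 - 0.01*-17.1189 = -1.9687
Step 4: grad_x = 2*5*2.3033 = 23.0328, grad_y = 2*4*-1.9687 = -15.7494
  x_4 = 2.3033 - 0.01*23.0328 = 2.0729
  y_4 = -1.9687 - 0.01*-15.7494 = -1.8112
Step 5: grad_x = 2*5*2.0729 = 20.7295, grad_y = 2*4*-1.8112 = -14.4895
  x_5 = 2.0729 - 0.01*20.7295 = 1.8657
  y_5 = -1.8112 - 0.01*-14.4895 = -1.6663
f(1.8657, -1.6663) = 5*1.8657^2 + 4*(-1.6663)^2 = 28.5094


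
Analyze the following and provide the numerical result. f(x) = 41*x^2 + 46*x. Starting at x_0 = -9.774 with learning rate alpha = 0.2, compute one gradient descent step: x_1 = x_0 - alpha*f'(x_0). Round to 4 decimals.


We compute the gradient at x_0 and apply the update.
f'(x) = 82*x + 46
f'(-9.774) = 82*-9.774 + 46 = -755.468
x_1 = -9.774 - 0.2*-755.468 = 141.3196


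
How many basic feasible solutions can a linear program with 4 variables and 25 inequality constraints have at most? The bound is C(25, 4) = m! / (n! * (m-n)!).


Each vertex corresponds to some choice of n active constraints out of m, so the number of vertices is at most C(m, n) = m! / (n!(m-n)!).
m = 25, n = 4
Numerator: 25 * 24 * 23 * 22
Denominator: 4! = 24
C(25, 4) = 12650


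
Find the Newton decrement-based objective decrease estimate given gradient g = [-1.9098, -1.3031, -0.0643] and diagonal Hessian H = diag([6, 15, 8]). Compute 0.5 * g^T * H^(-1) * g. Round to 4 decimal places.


Step 1: H is diagonal, so H^(-1) * g = [-0.3183, -0.0869, -0.008].
Step 2: g^T H^(-1) g = sum_i g_i^2 / H_ii
  = (-1.9098)^2/6 + (-1.3031)^2/15 + (-0.0643)^2/8
  = 0.6079 + 0.1132 + 0.0005 = 0.7216
Step 3: Objective decrease = 0.5 * g^T H^(-1) g = 0.3608


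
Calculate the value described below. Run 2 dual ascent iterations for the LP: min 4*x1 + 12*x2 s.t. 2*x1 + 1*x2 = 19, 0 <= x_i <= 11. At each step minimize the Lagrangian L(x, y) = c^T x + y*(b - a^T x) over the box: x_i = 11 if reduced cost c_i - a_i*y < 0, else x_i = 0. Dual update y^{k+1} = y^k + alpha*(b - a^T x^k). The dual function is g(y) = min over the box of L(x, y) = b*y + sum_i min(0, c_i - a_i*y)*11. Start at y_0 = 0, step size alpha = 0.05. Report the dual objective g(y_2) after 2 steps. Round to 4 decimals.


Dual ascent for LP: min 4*x1 + 12*x2, 2*x1 + 1*x2 = 19, 0 <= x_i <= 11
Step 1: y^k = 0.0, reduced costs: (4.0, 12.0)
  x^k = (0.0, 0.0), subgradient = b - a^T x = 19.0
  y^{k+1} = 0.0 + 0.05*19.0 = 0.95
Step 2: y^k = 0.95, reduced costs: (2.1, 11.05)
  x^k = (0.0, 0.0), subgradient = b - a^T x = 19.0
  y^{k+1} = 0.95 + 0.05*19.0 = 1.9
Dual objective at y_2 = 1.9: reduced costs (0.2, 10.1), box minimizer x = (0.0, 0.0)
g(y_2) = b*y + (c1 - a1*y)*x1 + (c2 - a2*y)*x2 = 19*1.9 + 0.2*0.0 + 10.1*0.0 = 36.1 + 0.0 + 0.0 = 36.1


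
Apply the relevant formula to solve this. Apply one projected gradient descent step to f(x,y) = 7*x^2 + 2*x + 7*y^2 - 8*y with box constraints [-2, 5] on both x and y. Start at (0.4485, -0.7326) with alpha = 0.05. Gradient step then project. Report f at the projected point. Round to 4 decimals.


Step 1: Compute gradient at (0.4485, -0.7326).
grad_x = 2*7*0.4485 + 2 = 8.279
grad_y = 2*7*-0.7326 - 8 = -18.2564
Step 2: Gradient step.
x_raw = 0.4485 - 0.05*8.279 = 0.0346
y_raw = -0.7326 - 0.05*-18.2564 = 0.1802
Step 3: Project onto [-2, 5].
x_proj = clip(0.0346) = 0.0346
y_proj = clip(0.1802) = 0.1802
Step 4: Evaluate f.
f(0.0346, 0.1802) = -1.1369


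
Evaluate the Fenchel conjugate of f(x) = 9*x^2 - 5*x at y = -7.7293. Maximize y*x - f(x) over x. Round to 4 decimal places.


f*(y) = sup_x {y*x - a*x^2 - b*x} = sup_x {(y-b)*x - a*x^2}
FOC: (y - b) - 2a*x = 0 => x* = (y - b)/(2a)
x* = (-7.7293 + 5)/(2*9) = -0.1516
f*(-7.7293) = (y-b)^2/(4a) = (-7.7293 + 5)^2/(4*9)
= 7.4491/36 = 0.2069


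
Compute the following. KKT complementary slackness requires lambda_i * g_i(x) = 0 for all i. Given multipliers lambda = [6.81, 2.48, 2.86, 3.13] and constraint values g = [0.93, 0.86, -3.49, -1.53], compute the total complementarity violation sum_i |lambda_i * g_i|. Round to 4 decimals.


KKT complementary slackness check:
lambda_1 * g_1 = 6.81 * 0.93 = 6.3333
lambda_2 * g_2 = 2.48 * 0.86 = 2.1328
lambda_3 * g_3 = 2.86 * -3.49 = -9.9814
lambda_4 * g_4 = 3.13 * -1.53 = -4.7889
Total violation = 6.3333 + 2.1328 + 9.9814 + 4.7889 = 23.2364


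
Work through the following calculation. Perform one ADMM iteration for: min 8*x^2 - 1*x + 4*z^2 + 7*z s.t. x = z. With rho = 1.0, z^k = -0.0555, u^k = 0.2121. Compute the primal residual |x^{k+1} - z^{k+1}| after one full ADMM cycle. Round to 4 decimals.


ADMM iteration with rho = 1.0, z^k = -0.0555, u^k = 0.2121
Step 1: x-update.
Minimize 8*x^2 - 1*x + (1.0/2)*(x + 0.0555 + 0.2121)^2
FOC: (2*8 + 1.0)*x = 1 + 1.0*(-0.0555 - 0.2121)
x^{k+1} = 0.0431
Step 2: z-update.
Minimize 4*z^2 + 7*z + (1.0/2)*(0.0431 - z + 0.2121)^2
FOC: (2*4 + 1.0)*z = -7 + 1.0*(0.0431 + 0.2121)
z^{k+1} = -0.7494
Step 3: u-update.
u^{k+1} = 0.2121 + 0.0431 + 0.7494 = 1.0046
Step 4: Primal residual = |0.0431 + 0.7494| = 0.7925


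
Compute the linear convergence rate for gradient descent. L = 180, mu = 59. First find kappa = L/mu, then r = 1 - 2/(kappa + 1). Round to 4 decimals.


Step 1: Compute the condition number.
kappa = L/mu = 180/59 = 3.0508
Step 2: Compute the convergence rate.
r = 1 - 2/(kappa + 1) = 1 - 2*mu/(L + mu) = (L - mu)/(L + mu) = 121/239 = 0.5063


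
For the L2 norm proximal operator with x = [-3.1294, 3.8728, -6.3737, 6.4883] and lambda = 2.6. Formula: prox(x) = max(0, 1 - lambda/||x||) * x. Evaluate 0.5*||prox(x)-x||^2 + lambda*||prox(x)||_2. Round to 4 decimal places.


Step 1: Compute ||x||.
||x|| = 10.3689
Step 2: Compute scaling factor.
scale = max(0, 1 - 2.6/10.3689) = 0.7492
Step 3: prox(x) = [-2.3447, 2.9017, -4.7755, 4.8614]
||prox(x)|| = 7.7689
Step 4: Proximal objective.
0.5*||prox-x||^2 = 3.38
lambda*||prox|| = 20.1991
Total = 23.5791


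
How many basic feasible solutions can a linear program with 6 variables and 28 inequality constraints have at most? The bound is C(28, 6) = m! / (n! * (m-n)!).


Each vertex corresponds to some choice of n active constraints out of m, so the number of vertices is at most C(m, n) = m! / (n!(m-n)!).
m = 28, n = 6
Numerator: 28 * 27 * 26 * 25 * 24 * 23
Denominator: 6! = 720
C(28, 6) = 376740


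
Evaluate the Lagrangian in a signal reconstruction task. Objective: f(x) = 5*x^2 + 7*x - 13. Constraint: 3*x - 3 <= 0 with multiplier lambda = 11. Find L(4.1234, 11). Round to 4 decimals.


Step 1: Evaluate f(x).
f(4.1234) = 5*4.1234^2 + 7*4.1234 - 13 = 100.8759
Step 2: Evaluate g(x).
g(4.1234) = 3*4.1234 - 3 = 9.3702
Step 3: Compute Lagrangian.
L = 100.8759 + 11*9.3702 = 203.9481


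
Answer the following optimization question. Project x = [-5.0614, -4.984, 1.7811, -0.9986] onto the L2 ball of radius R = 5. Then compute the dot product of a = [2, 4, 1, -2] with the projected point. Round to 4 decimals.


Step 1: Compute ||x|| (intermediates to 6 decimals).
||x|| = sqrt((-5.0614)^2 + (-4.984)^2 + 1.7811^2 + (-0.9986)^2) = 7.391045
Step 2: Project.
Since ||x|| > R, scale = R/||x|| = 5/7.391045 = 0.676494, proj(x) = scale * x
proj(x) = [-3.424007, -3.371646, 1.204903, -0.675547]
Step 3: Dot product.
a^T * proj(x) = 2*(-3.424007) + 4*(-3.371646) + 1*1.204903 - 2*(-0.675547) = -17.7786


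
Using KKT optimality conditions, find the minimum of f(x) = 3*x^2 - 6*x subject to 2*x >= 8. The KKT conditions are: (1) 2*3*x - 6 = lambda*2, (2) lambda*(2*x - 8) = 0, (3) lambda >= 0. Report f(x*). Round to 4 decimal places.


Step 1: Try lambda = 0 (constraint inactive).
x_unc = 6/(2*3) = 1.0
Check: 2*1.0 = 2.0 < 8 -- violated!
Step 2: Constraint must be active: 2*x = 8
x* = 8/2 = 4.0
lambda = (2*3*4.0 - 6)/2 = 9.0
Step 3: Compute optimal value.
f(x*) = 3*4.0^2 - 6*4.0 = 24.0


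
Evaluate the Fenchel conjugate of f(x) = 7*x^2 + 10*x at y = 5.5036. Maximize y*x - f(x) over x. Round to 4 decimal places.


f*(y) = sup_x {y*x - a*x^2 - b*x} = sup_x {(y-b)*x - a*x^2}
FOC: (y - b) - 2a*x = 0 => x* = (y - b)/(2a)
x* = (5.5036 - 10)/(2*7) = -0.3212
f*(5.5036) = (y-b)^2/(4a) = (5.5036 - 10)^2/(4*7)
= 20.2176/28 = 0.7221


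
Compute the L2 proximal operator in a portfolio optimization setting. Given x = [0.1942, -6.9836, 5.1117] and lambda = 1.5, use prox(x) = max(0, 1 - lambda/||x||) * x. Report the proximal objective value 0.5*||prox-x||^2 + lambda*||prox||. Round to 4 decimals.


Step 1: Compute ||x||.
||x|| = 8.6567
Step 2: Compute scaling factor.
scale = max(0, 1 - 1.5/8.6567) = 0.8267
Step 3: prox(x) = [0.1605, -5.7735, 4.226]
||prox(x)|| = 7.1567
Step 4: Proximal objective.
0.5*||prox-x||^2 = 1.125
lambda*||prox|| = 10.7351
Total = 11.86


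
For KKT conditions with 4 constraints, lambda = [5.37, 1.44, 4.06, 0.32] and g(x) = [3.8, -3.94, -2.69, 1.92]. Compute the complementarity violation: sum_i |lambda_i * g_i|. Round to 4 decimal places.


KKT complementary slackness check:
lambda_1 * g_1 = 5.37 * 3.8 = 20.406
lambda_2 * g_2 = 1.44 * -3.94 = -5.6736
lambda_3 * g_3 = 4.06 * -2.69 = -10.9214
lambda_4 * g_4 = 0.32 * 1.92 = 0.6144
Total violation = 20.406 + 5.6736 + 10.9214 + 0.6144 = 37.6154


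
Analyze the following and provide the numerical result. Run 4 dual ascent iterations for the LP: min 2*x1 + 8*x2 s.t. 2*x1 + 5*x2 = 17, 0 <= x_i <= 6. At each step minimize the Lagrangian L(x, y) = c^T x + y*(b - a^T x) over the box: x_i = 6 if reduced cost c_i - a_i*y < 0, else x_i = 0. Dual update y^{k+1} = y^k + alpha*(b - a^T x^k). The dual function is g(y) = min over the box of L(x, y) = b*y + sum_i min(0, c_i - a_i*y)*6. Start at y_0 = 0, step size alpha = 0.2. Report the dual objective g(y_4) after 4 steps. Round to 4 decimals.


Dual ascent for LP: min 2*x1 + 8*x2, 2*x1 + 5*x2 = 17, 0 <= x_i <= 6
Step 1: y^k = 0.0, reduced costs: (2.0, 8.0)
  x^k = (0.0, 0.0), subgradient = b - a^T x = 17.0
  y^{k+1} = 0.0 + 0.2*17.0 = 3.4
Step 2: y^k = 3.4, reduced costs: (-4.8, -9.0)
  x^k = (6.0, 6.0), subgradient = b - a^T x = -25.0
  y^{k+1} = 3.4 + 0.2*-25.0 = -1.6
Step 3: y^k = -1.6, reduced costs: (5.2, 16.0)
  x^k = (0.0, 0.0), subgradient = b - a^T x = 17.0
  y^{k+1} = -1.6 + 0.2*17.0 = 1.8
Step 4: y^k = 1.8, reduced costs: (-1.6, -1.0)
  x^k = (6.0, 6.0), subgradient = b - a^T x = -25.0
  y^{k+1} = 1.8 + 0.2*-25.0 = -3.2
Dual objective at y_4 = -3.2: reduced costs (8.4, 24.0), box minimizer x = (0.0, 0.0)
g(y_4) = b*y + (c1 - a1*y)*x1 + (c2 - a2*y)*x2 = 17*(-3.2) + 8.4*0.0 + 24.0*0.0 = -54.4 + 0.0 + 0.0 = -54.4


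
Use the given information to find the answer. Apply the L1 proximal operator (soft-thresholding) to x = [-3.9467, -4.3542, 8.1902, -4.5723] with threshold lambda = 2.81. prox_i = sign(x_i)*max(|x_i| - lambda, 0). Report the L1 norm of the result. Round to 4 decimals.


Soft-thresholding with lambda = 2.81:
prox(-3.9467) = sign(-3.9467)*max(|-3.9467| - 2.81, 0) = -1.1367
prox(-4.3542) = sign(-4.3542)*max(|-4.3542| - 2.81, 0) = -1.5442
prox(8.1902) = sign(8.1902)*max(|8.1902| - 2.81, 0) = 5.3802
prox(-4.5723) = sign(-4.5723)*max(|-4.5723| - 2.81, 0) = -1.7623
prox(x) = [-1.1367, -1.5442, 5.3802, -1.7623]
||prox(x)||_1 = 1.1367 + 1.5442 + 5.3802 + 1.7623 = 9.8234


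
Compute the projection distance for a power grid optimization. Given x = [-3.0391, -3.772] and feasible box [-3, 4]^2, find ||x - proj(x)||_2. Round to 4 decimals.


Project each component onto [-3, 4].
clip(-3.0391) = -3.0, clip(-3.772) = -3.0
Projection = [-3.0, -3.0]
Squared diffs: [0.0015, 0.596]
Distance = sqrt(0.5975) = 0.773


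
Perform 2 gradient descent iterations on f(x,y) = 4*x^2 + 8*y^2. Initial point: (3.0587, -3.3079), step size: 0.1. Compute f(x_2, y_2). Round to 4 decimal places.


Gradient descent on f(x,y) = 4*x^2 + 8*y^2.
Starting point: (3.0587, -3.3079), alpha = 0.1
Step 1: grad_x = 2*4*3.0587 = 24.4696, grad_y = 2*8*-3.3079 = -52.9264
  x_1 = 3.0587 - 0.1*24.4696 = 0.6117
  y_1 = -3.3079 - 0.1*-52.9264 = 1.9847
Step 2: grad_x = 2*4*0.6117 = 4.8939, grad_y = 2*8*1.9847 = 31.7558
  x_2 = 0.6117 - 0.1*4.8939 = 0.1223
  y_2 = 1.9847 - 0.1*31.7558 = -1.1908
f(0.1223, -1.1908) = 4*0.1223^2 + 8*(-1.1908)^2 = 11.4048


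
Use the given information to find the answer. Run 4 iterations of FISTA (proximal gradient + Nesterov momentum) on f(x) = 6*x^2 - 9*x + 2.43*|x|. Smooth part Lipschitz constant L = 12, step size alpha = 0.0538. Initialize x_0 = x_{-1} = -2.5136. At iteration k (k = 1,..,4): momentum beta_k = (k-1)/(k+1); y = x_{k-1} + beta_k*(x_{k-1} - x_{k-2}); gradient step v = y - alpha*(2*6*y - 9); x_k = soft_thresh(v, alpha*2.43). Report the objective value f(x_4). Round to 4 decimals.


FISTA on f(x) = 6*x^2 - 9*x + 2.43*|x|
L = 12, alpha = 0.0538
Iteration 1: beta = 0.0, y = -2.5136 + 0.0*(-2.5136 + 2.5136) = -2.5136
  grad(y) = -39.1632, v = y - alpha*grad = -0.4066
  prox(v) = soft_thresh(-0.4066, 0.1307) = -0.2759
Iteration 2: beta = 0.3333, y = -0.2759 + 0.3333*(-0.2759 + 2.5136) = 0.47
  grad(y) = -3.3598, v = y - alpha*grad = 0.6508
  prox(v) = soft_thresh(0.6508, 0.1307) = 0.52
Iteration 3: beta = 0.5, y = 0.52 + 0.5*(0.52 + 0.2759) = 0.918
  grad(y) = 2.016, v = y - alpha*grad = 0.8095
  prox(v) = soft_thresh(0.8095, 0.1307) = 0.6788
Iteration 4: beta = 0.6, y = 0.6788 + 0.6*(0.6788 - 0.52) = 0.7741
  grad(y) = 0.2888, v = y - alpha*grad = 0.7585
  prox(v) = soft_thresh(0.7585, 0.1307) = 0.6278
f(x_4) = 6*0.6278^2 - 9*0.6278 + 2.43*|0.6278| = -1.7599
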